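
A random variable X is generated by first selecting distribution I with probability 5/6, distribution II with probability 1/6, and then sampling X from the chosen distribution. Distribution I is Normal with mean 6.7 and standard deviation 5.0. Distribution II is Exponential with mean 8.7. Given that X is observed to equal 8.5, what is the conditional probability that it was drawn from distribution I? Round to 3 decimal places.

0.896

Likelihoods f(8.5 | ·): I: 0.0747821; II: 0.0432683.
Posterior ∝ prior × likelihood. Numerator for I: 0.833333·0.0747821 = 0.0623184.
Normalizing constant: 0.833333·0.0747821 + 0.166667·0.0432683 = 0.0695298.
P(I | observation) = 0.0623184 / 0.0695298 = 0.896284.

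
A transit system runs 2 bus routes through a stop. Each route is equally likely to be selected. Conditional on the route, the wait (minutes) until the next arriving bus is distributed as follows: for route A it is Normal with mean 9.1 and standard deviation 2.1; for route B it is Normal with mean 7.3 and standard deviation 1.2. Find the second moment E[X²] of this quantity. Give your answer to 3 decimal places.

For each component E[X²] = Var + (mean)², giving A: 87.22; B: 54.73.
Overall E[X²] = 0.5·87.22 + 0.5·54.73 = 70.975.

70.975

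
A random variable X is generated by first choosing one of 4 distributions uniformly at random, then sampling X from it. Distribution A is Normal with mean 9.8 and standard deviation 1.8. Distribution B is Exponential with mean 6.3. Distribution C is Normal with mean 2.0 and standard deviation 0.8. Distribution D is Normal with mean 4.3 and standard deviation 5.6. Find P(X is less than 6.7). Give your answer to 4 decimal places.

Conditional on each component, P(X < 6.7): A: 0.0425146; B: 0.654752; C: 1; D: 0.665882.
By total probability, P(X < 6.7) = 0.25·0.0425146 + 0.25·0.654752 + 0.25·1 + 0.25·0.665882 = 0.590787.

0.5908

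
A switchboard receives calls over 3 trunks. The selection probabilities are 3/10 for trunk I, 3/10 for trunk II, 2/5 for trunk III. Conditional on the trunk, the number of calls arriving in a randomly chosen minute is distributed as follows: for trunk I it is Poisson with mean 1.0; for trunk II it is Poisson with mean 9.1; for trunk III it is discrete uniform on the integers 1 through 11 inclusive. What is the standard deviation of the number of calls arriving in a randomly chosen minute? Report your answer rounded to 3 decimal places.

Per component, I: μ=1, E[X²]=2; II: μ=9.1, E[X²]=91.91; III: μ=6, E[X²]=46.
E[X] = 0.3·1 + 0.3·9.1 + 0.4·6 = 5.43.
E[X²] = 0.3·2 + 0.3·91.91 + 0.4·46 = 46.573.
Var(X) = E[X²] − (E[X])² = 46.573 − 29.4849 = 17.0881.
SD(X) = √17.0881 = 4.13378.

4.134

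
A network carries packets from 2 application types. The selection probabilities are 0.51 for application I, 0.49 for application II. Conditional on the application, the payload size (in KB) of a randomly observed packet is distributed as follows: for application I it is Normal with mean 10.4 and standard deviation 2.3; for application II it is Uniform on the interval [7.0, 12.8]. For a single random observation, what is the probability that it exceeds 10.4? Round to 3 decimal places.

0.458

Conditional on each application, P(X > 10.4): I: 0.5; II: 0.413793.
By total probability, P(X > 10.4) = 0.51·0.5 + 0.49·0.413793 = 0.457759.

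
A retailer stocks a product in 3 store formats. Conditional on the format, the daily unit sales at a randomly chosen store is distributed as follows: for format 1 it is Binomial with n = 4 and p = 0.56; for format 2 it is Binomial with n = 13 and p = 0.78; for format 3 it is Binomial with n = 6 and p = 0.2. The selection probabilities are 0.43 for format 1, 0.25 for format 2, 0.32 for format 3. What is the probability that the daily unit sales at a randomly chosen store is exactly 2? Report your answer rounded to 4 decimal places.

0.2353

Conditional on each format, P(X = 2): 1: 0.364278; 2: 2.77289e-06; 3: 0.24576.
By total probability, P(X = 2) = 0.43·0.364278 + 0.25·2.77289e-06 + 0.32·0.24576 = 0.235283.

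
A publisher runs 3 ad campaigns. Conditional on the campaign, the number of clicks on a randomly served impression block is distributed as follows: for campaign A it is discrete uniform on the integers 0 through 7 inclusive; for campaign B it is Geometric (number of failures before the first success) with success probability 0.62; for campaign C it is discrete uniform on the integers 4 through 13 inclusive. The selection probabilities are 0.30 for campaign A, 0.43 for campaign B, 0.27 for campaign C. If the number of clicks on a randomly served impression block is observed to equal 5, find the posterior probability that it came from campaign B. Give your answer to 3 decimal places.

0.032

Likelihoods P(X=5 | ·): A: 0.125; B: 0.00491258; C: 0.1.
Posterior ∝ prior × likelihood. Numerator for B: 0.43·0.00491258 = 0.00211241.
Normalizing constant: 0.3·0.125 + 0.43·0.00491258 + 0.27·0.1 = 0.0666124.
P(B | observation) = 0.00211241 / 0.0666124 = 0.031712.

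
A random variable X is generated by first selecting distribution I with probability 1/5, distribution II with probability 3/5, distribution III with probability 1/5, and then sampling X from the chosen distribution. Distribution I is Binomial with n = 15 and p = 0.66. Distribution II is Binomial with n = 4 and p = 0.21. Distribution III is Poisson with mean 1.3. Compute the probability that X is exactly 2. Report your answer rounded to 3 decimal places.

Conditional on each component, P(X = 2): I: 3.7111e-05; II: 0.165137; III: 0.230289.
By total probability, P(X = 2) = 0.2·3.7111e-05 + 0.6·0.165137 + 0.2·0.230289 = 0.145147.

0.145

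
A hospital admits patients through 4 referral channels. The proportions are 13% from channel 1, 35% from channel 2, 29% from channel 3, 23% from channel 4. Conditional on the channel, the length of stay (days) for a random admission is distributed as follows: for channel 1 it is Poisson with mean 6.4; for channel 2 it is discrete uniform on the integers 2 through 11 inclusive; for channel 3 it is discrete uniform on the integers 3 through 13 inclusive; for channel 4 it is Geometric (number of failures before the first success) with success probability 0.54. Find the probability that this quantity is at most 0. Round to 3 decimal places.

Conditional on each channel, P(X ≤ 0): 1: 0.00166156; 2: 0; 3: 0; 4: 0.54.
By total probability, P(X ≤ 0) = 0.13·0.00166156 + 0.35·0 + 0.29·0 + 0.23·0.54 = 0.124416.

0.124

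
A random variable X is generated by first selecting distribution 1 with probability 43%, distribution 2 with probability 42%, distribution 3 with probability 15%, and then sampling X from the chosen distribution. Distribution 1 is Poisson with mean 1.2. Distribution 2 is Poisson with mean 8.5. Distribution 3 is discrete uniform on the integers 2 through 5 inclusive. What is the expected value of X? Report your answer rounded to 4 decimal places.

Component means — 1: 1.2; 2: 8.5; 3: 3.5.
E[X] = 0.43·1.2 + 0.42·8.5 + 0.15·3.5 = 4.611.

4.6110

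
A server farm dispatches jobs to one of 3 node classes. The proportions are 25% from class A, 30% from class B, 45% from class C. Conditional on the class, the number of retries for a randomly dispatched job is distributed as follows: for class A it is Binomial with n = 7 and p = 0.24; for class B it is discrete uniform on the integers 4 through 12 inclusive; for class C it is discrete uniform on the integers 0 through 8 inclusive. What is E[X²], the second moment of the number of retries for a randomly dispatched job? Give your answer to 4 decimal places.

For each component E[X²] = Var + (mean)², giving A: 4.0992; B: 70.6667; C: 22.6667.
Overall E[X²] = 0.25·4.0992 + 0.3·70.6667 + 0.45·22.6667 = 32.4248.

32.4248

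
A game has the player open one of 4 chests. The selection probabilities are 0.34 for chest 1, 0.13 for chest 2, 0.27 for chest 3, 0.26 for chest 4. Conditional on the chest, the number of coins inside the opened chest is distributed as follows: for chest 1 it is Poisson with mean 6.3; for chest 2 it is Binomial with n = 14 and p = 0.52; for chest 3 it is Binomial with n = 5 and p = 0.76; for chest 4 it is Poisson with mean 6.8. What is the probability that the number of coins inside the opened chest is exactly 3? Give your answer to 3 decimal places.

0.112

Conditional on each chest, P(X = 3): 1: 0.0765271; 2: 0.0159502; 3: 0.25285; 4: 0.0583678.
By total probability, P(X = 3) = 0.34·0.0765271 + 0.13·0.0159502 + 0.27·0.25285 + 0.26·0.0583678 = 0.111538.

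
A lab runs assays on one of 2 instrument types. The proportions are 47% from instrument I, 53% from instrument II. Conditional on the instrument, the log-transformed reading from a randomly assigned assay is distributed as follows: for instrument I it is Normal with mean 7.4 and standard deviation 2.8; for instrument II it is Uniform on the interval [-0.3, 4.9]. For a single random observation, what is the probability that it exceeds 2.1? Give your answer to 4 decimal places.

0.7417

Conditional on each instrument, P(X > 2.1): I: 0.970812; II: 0.538462.
By total probability, P(X > 2.1) = 0.47·0.970812 + 0.53·0.538462 = 0.741666.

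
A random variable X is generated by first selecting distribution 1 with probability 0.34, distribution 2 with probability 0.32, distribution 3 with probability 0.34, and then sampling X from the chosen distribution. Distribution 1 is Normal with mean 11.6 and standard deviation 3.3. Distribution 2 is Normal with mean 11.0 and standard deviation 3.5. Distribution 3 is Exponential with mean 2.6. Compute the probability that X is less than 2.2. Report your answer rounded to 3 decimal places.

0.197

Conditional on each component, P(X < 2.2): 1: 0.0021964; 2: 0.00596369; 3: 0.570938.
By total probability, P(X < 2.2) = 0.34·0.0021964 + 0.32·0.00596369 + 0.34·0.570938 = 0.196774.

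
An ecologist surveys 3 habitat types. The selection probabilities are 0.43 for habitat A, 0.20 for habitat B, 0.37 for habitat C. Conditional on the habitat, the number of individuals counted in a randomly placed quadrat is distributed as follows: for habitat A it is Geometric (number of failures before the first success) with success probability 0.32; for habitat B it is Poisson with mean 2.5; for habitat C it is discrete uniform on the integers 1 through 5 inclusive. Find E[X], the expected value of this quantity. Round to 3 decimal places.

2.524

Component means — A: 2.125; B: 2.5; C: 3.
E[X] = 0.43·2.125 + 0.2·2.5 + 0.37·3 = 2.52375.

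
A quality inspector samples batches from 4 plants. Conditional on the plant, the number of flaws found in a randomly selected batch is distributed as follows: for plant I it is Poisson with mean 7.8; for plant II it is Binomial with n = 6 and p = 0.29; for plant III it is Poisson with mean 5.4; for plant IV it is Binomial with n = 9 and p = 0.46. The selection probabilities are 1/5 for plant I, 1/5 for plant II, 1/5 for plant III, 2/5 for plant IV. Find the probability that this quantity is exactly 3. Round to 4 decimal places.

Conditional on each plant, P(X = 3): I: 0.0324068; II: 0.174582; III: 0.118533; IV: 0.202729.
By total probability, P(X = 3) = 0.2·0.0324068 + 0.2·0.174582 + 0.2·0.118533 + 0.4·0.202729 = 0.146196.

0.1462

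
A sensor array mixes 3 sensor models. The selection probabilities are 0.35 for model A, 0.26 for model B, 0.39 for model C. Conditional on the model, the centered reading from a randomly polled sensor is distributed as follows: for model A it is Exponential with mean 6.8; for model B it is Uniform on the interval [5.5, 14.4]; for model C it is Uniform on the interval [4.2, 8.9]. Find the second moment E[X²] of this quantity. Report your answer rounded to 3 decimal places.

77.275

For each component E[X²] = Var + (mean)², giving A: 92.48; B: 105.603; C: 44.7433.
Overall E[X²] = 0.35·92.48 + 0.26·105.603 + 0.39·44.7433 = 77.2748.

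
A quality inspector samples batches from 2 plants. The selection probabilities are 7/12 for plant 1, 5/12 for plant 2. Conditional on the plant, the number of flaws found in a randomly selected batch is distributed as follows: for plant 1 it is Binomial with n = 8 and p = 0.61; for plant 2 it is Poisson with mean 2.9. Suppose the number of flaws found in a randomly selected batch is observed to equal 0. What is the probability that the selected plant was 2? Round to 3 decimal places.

Likelihoods P(X=0 | ·): 1: 0.000535201; 2: 0.0550232.
Posterior ∝ prior × likelihood. Numerator for 2: 0.416667·0.0550232 = 0.0229263.
Normalizing constant: 0.583333·0.000535201 + 0.416667·0.0550232 = 0.0232385.
P(2 | observation) = 0.0229263 / 0.0232385 = 0.986565.

0.987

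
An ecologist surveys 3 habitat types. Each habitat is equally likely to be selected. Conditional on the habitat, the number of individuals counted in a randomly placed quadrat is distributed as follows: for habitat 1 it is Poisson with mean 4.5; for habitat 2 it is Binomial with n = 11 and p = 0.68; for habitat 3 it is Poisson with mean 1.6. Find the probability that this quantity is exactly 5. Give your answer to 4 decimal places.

Conditional on each habitat, P(X = 5): 1: 0.170827; 2: 0.0721251; 3: 0.017642.
By total probability, P(X = 5) = 0.333333·0.170827 + 0.333333·0.0721251 + 0.333333·0.017642 = 0.0868646.

0.0869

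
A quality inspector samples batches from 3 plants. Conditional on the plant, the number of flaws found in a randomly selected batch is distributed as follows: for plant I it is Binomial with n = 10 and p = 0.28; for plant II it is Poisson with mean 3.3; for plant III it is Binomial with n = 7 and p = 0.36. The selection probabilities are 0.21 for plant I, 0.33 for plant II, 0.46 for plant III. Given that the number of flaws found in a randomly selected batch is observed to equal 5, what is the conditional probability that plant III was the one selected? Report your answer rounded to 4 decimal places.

0.2945

Likelihoods P(X=5 | ·): I: 0.0839176; II: 0.120286; III: 0.0520106.
Posterior ∝ prior × likelihood. Numerator for III: 0.46·0.0520106 = 0.0239249.
Normalizing constant: 0.21·0.0839176 + 0.33·0.120286 + 0.46·0.0520106 = 0.0812421.
P(III | observation) = 0.0239249 / 0.0812421 = 0.294489.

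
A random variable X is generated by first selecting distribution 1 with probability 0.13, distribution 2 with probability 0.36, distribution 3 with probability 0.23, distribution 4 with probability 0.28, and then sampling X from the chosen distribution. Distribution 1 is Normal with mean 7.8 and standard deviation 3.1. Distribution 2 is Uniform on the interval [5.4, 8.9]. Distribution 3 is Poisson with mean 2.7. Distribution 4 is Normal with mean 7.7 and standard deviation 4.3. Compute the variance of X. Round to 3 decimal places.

11.493

Per component, 1: μ=7.8, E[X²]=70.45; 2: μ=7.15, E[X²]=52.1433; 3: μ=2.7, E[X²]=9.99; 4: μ=7.7, E[X²]=77.78.
E[X] = 0.13·7.8 + 0.36·7.15 + 0.23·2.7 + 0.28·7.7 = 6.365.
E[X²] = 0.13·70.45 + 0.36·52.1433 + 0.23·9.99 + 0.28·77.78 = 52.0062.
Var(X) = E[X²] − (E[X])² = 52.0062 − 40.5132 = 11.493.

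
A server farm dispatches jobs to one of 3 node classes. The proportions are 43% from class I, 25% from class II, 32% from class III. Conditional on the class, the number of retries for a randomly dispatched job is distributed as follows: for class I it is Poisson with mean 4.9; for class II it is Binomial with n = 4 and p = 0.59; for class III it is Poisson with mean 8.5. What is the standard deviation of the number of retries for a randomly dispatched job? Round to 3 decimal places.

Per component, I: μ=4.9, E[X²]=28.91; II: μ=2.36, E[X²]=6.5372; III: μ=8.5, E[X²]=80.75.
E[X] = 0.43·4.9 + 0.25·2.36 + 0.32·8.5 = 5.417.
E[X²] = 0.43·28.91 + 0.25·6.5372 + 0.32·80.75 = 39.9056.
Var(X) = E[X²] − (E[X])² = 39.9056 − 29.3439 = 10.5617.
SD(X) = √10.5617 = 3.24988.

3.250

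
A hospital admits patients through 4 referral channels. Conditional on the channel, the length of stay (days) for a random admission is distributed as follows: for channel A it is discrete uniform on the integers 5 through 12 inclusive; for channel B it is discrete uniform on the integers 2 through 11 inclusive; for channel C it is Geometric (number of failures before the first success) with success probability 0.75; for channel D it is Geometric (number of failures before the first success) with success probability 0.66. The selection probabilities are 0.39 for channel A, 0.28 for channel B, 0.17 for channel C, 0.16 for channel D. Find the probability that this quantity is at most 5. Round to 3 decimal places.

0.490

Conditional on each channel, P(X ≤ 5): A: 0.125; B: 0.4; C: 0.999756; D: 0.998455.
By total probability, P(X ≤ 5) = 0.39·0.125 + 0.28·0.4 + 0.17·0.999756 + 0.16·0.998455 = 0.490461.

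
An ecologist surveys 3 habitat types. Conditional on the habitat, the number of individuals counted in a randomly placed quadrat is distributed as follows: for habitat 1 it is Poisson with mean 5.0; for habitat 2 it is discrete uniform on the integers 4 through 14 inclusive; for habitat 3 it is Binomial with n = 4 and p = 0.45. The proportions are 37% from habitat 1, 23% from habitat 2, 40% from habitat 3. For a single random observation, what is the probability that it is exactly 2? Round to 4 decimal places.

0.1782

Conditional on each habitat, P(X = 2): 1: 0.0842243; 2: 0; 3: 0.367538.
By total probability, P(X = 2) = 0.37·0.0842243 + 0.23·0 + 0.4·0.367538 = 0.178178.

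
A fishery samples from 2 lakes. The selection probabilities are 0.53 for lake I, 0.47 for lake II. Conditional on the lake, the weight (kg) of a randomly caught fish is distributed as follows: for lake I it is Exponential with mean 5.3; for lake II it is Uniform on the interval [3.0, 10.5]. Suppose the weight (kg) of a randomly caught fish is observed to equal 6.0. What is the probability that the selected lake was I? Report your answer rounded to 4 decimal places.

0.3397

Likelihoods f(6.0 | ·): I: 0.0608233; II: 0.133333.
Posterior ∝ prior × likelihood. Numerator for I: 0.53·0.0608233 = 0.0322364.
Normalizing constant: 0.53·0.0608233 + 0.47·0.133333 = 0.094903.
P(I | observation) = 0.0322364 / 0.094903 = 0.339677.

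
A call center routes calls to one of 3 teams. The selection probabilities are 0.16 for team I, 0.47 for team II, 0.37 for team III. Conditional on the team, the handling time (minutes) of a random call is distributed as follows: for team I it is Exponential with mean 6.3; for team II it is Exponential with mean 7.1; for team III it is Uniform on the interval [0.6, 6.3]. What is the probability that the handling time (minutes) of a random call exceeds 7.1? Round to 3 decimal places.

0.225

Conditional on each team, P(X > 7.1): I: 0.324009; II: 0.367879; III: 0.
By total probability, P(X > 7.1) = 0.16·0.324009 + 0.47·0.367879 + 0.37·0 = 0.224745.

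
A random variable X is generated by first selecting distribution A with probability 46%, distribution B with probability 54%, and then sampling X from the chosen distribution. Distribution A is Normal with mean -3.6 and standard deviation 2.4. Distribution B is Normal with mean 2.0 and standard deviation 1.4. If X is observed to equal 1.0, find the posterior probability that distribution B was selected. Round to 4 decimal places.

Likelihoods f(1.0 | ·): A: 0.026484; B: 0.220797.
Posterior ∝ prior × likelihood. Numerator for B: 0.54·0.220797 = 0.11923.
Normalizing constant: 0.46·0.026484 + 0.54·0.220797 = 0.131413.
P(B | observation) = 0.11923 / 0.131413 = 0.907295.

0.9073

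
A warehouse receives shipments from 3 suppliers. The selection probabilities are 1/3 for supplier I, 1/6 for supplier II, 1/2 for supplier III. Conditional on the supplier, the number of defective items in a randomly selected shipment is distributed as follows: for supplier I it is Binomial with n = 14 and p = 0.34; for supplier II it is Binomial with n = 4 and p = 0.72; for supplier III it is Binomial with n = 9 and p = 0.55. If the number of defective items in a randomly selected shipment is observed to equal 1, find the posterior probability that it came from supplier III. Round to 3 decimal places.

Likelihoods P(X=1 | ·): I: 0.0214624; II: 0.0632218; III: 0.00832349.
Posterior ∝ prior × likelihood. Numerator for III: 0.5·0.00832349 = 0.00416174.
Normalizing constant: 0.333333·0.0214624 + 0.166667·0.0632218 + 0.5·0.00832349 = 0.0218528.
P(III | observation) = 0.00416174 / 0.0218528 = 0.190444.

0.190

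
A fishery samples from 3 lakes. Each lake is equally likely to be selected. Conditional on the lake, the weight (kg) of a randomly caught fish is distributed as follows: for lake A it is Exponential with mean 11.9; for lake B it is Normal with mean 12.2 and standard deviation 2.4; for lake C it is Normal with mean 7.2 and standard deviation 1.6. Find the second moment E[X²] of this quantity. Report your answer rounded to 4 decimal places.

164.0733

For each component E[X²] = Var + (mean)², giving A: 283.22; B: 154.6; C: 54.4.
Overall E[X²] = 0.333333·283.22 + 0.333333·154.6 + 0.333333·54.4 = 164.073.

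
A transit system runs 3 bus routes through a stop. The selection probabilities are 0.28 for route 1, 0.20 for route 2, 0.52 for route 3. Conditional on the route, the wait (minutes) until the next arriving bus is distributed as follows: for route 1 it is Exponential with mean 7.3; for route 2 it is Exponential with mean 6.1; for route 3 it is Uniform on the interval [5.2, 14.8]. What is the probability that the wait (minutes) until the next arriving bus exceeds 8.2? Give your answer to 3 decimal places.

Conditional on each route, P(X > 8.2): 1: 0.325209; 2: 0.260732; 3: 0.6875.
By total probability, P(X > 8.2) = 0.28·0.325209 + 0.2·0.260732 + 0.52·0.6875 = 0.500705.

0.501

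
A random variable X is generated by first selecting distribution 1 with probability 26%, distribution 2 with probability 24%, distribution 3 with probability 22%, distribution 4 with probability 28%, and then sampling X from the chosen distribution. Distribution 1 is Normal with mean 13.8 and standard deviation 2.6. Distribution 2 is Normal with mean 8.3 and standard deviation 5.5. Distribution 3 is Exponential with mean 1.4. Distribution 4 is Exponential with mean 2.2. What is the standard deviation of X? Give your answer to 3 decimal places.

Per component, 1: μ=13.8, E[X²]=197.2; 2: μ=8.3, E[X²]=99.14; 3: μ=1.4, E[X²]=3.92; 4: μ=2.2, E[X²]=9.68.
E[X] = 0.26·13.8 + 0.24·8.3 + 0.22·1.4 + 0.28·2.2 = 6.504.
E[X²] = 0.26·197.2 + 0.24·99.14 + 0.22·3.92 + 0.28·9.68 = 78.6384.
Var(X) = E[X²] − (E[X])² = 78.6384 − 42.302 = 36.3364.
SD(X) = √36.3364 = 6.02797.

6.028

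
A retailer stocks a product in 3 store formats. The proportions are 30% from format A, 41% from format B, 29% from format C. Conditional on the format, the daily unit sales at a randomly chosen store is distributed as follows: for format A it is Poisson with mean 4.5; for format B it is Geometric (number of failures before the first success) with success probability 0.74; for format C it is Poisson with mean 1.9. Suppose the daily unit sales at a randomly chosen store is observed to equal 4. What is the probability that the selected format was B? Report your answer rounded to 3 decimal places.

0.017

Likelihoods P(X=4 | ·): A: 0.189808; B: 0.00338162; C: 0.0812164.
Posterior ∝ prior × likelihood. Numerator for B: 0.41·0.00338162 = 0.00138647.
Normalizing constant: 0.3·0.189808 + 0.41·0.00338162 + 0.29·0.0812164 = 0.0818815.
P(B | observation) = 0.00138647 / 0.0818815 = 0.0169326.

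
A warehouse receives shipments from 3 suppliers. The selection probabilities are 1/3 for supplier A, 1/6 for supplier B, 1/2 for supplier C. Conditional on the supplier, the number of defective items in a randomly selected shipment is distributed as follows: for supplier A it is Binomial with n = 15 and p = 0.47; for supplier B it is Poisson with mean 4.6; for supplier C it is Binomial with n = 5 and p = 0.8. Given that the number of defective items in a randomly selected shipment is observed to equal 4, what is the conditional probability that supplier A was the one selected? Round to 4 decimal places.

Likelihoods P(X=4 | ·): A: 0.0617389; B: 0.187528; C: 0.4096.
Posterior ∝ prior × likelihood. Numerator for A: 0.333333·0.0617389 = 0.0205796.
Normalizing constant: 0.333333·0.0617389 + 0.166667·0.187528 + 0.5·0.4096 = 0.256634.
P(A | observation) = 0.0205796 / 0.256634 = 0.0801905.

0.0802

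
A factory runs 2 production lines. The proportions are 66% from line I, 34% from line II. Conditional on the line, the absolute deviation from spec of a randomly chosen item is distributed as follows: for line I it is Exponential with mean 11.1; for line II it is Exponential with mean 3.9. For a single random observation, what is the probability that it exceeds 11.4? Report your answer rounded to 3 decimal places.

Conditional on each line, P(X > 11.4): I: 0.35807; II: 0.053768.
By total probability, P(X > 11.4) = 0.66·0.35807 + 0.34·0.053768 = 0.254607.

0.255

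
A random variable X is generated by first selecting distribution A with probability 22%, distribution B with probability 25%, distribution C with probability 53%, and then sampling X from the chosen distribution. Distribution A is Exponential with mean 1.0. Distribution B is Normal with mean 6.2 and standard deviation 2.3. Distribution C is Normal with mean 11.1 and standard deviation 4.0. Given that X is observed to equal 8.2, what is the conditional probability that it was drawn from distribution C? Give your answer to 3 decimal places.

Likelihoods f(8.2 | ·): A: 0.000274654; B: 0.118847; C: 0.0766853.
Posterior ∝ prior × likelihood. Numerator for C: 0.53·0.0766853 = 0.0406432.
Normalizing constant: 0.22·0.000274654 + 0.25·0.118847 + 0.53·0.0766853 = 0.0704153.
P(C | observation) = 0.0406432 / 0.0704153 = 0.577192.

0.577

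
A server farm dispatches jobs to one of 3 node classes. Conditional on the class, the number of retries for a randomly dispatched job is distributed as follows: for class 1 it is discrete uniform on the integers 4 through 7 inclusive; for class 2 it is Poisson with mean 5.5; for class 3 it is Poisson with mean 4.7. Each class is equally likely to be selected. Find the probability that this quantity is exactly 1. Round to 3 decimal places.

Conditional on each class, P(X = 1): 1: 0; 2: 0.0224772; 3: 0.0427478.
By total probability, P(X = 1) = 0.333333·0 + 0.333333·0.0224772 + 0.333333·0.0427478 = 0.0217417.

0.022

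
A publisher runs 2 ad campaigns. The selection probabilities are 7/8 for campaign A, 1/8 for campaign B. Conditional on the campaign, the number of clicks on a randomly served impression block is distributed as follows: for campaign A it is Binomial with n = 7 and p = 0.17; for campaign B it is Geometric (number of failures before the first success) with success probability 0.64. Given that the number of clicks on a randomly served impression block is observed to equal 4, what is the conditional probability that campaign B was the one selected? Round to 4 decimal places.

Likelihoods P(X=4 | ·): A: 0.0167147; B: 0.0107495.
Posterior ∝ prior × likelihood. Numerator for B: 0.125·0.0107495 = 0.00134369.
Normalizing constant: 0.875·0.0167147 + 0.125·0.0107495 = 0.015969.
P(B | observation) = 0.00134369 / 0.015969 = 0.0841436.

0.0841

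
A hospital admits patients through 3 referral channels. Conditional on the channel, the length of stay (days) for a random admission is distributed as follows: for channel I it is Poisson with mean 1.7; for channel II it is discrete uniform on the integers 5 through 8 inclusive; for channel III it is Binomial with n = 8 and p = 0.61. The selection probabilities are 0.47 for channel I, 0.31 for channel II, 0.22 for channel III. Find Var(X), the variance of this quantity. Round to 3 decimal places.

6.187

Per component, I: μ=1.7, E[X²]=4.59; II: μ=6.5, E[X²]=43.5; III: μ=4.88, E[X²]=25.7176.
E[X] = 0.47·1.7 + 0.31·6.5 + 0.22·4.88 = 3.8876.
E[X²] = 0.47·4.59 + 0.31·43.5 + 0.22·25.7176 = 21.3002.
Var(X) = E[X²] − (E[X])² = 21.3002 − 15.1134 = 6.18674.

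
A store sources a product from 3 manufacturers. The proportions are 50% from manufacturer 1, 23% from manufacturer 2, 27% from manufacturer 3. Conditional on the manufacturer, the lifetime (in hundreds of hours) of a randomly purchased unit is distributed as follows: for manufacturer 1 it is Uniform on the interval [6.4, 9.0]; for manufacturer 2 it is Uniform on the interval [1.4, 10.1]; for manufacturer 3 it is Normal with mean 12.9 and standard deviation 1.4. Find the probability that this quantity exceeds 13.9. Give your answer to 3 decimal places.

Conditional on each manufacturer, P(X > 13.9): 1: 0; 2: 0; 3: 0.237525.
By total probability, P(X > 13.9) = 0.5·0 + 0.23·0 + 0.27·0.237525 = 0.0641318.

0.064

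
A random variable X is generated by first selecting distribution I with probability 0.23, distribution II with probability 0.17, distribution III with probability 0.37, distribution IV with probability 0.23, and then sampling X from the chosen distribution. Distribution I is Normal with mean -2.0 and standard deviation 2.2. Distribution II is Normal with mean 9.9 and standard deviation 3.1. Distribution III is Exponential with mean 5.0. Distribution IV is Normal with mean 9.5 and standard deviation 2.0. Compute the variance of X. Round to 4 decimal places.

Per component, I: μ=-2, E[X²]=8.84; II: μ=9.9, E[X²]=107.62; III: μ=5, E[X²]=50; IV: μ=9.5, E[X²]=94.25.
E[X] = 0.23·-2 + 0.17·9.9 + 0.37·5 + 0.23·9.5 = 5.258.
E[X²] = 0.23·8.84 + 0.17·107.62 + 0.37·50 + 0.23·94.25 = 60.5061.
Var(X) = E[X²] − (E[X])² = 60.5061 − 27.6466 = 32.8595.

32.8595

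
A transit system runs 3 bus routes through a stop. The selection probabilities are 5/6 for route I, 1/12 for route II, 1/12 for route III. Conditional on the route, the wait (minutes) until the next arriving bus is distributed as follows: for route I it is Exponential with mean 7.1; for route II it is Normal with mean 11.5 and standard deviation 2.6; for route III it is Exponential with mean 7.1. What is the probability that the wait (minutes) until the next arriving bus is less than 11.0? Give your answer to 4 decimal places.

0.7573

Conditional on each route, P(X < 11.0): I: 0.787603; II: 0.423751; III: 0.787603.
By total probability, P(X < 11.0) = 0.833333·0.787603 + 0.0833333·0.423751 + 0.0833333·0.787603 = 0.757282.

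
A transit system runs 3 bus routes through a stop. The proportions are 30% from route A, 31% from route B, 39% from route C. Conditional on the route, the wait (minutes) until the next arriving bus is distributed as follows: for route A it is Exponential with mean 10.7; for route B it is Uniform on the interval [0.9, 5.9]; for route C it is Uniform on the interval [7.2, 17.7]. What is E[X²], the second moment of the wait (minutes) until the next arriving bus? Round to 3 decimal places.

136.958

For each component E[X²] = Var + (mean)², giving A: 228.98; B: 13.6433; C: 164.19.
Overall E[X²] = 0.3·228.98 + 0.31·13.6433 + 0.39·164.19 = 136.958.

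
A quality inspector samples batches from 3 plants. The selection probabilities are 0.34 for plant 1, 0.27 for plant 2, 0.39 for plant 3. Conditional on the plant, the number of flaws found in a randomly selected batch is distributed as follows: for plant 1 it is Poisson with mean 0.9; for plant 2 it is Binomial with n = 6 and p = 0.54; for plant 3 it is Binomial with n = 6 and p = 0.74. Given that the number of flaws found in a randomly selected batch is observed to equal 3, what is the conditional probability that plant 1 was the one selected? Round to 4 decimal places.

0.1083

Likelihoods P(X=3 | ·): 1: 0.0493982; 2: 0.306538; 3: 0.142444.
Posterior ∝ prior × likelihood. Numerator for 1: 0.34·0.0493982 = 0.0167954.
Normalizing constant: 0.34·0.0493982 + 0.27·0.306538 + 0.39·0.142444 = 0.155114.
P(1 | observation) = 0.0167954 / 0.155114 = 0.108278.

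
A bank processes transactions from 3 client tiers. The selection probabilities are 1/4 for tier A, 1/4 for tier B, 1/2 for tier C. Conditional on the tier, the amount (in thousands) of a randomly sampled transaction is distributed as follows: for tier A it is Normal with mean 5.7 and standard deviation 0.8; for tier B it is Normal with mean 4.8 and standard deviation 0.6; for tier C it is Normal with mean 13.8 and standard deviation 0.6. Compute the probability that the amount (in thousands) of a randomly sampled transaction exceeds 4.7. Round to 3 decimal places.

Conditional on each tier, P(X > 4.7): A: 0.89435; B: 0.566184; C: 1.
By total probability, P(X > 4.7) = 0.25·0.89435 + 0.25·0.566184 + 0.5·1 = 0.865134.

0.865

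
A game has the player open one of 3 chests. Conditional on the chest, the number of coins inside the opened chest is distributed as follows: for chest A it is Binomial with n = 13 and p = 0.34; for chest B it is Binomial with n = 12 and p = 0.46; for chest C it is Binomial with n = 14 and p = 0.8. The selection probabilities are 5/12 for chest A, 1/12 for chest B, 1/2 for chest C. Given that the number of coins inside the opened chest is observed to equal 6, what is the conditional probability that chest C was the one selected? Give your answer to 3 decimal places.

0.013

Likelihoods P(X=6 | ·): A: 0.14461; B: 0.217061; C: 0.00201528.
Posterior ∝ prior × likelihood. Numerator for C: 0.5·0.00201528 = 0.00100764.
Normalizing constant: 0.416667·0.14461 + 0.0833333·0.217061 + 0.5·0.00201528 = 0.0793502.
P(C | observation) = 0.00100764 / 0.0793502 = 0.0126986.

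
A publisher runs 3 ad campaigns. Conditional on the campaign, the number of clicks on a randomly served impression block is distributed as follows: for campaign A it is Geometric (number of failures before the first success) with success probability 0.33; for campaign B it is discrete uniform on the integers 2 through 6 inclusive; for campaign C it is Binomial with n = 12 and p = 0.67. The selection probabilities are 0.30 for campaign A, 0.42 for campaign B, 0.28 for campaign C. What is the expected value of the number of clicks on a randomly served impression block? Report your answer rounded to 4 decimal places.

4.5403

Component means — A: 2.0303; B: 4; C: 8.04.
E[X] = 0.3·2.0303 + 0.42·4 + 0.28·8.04 = 4.54029.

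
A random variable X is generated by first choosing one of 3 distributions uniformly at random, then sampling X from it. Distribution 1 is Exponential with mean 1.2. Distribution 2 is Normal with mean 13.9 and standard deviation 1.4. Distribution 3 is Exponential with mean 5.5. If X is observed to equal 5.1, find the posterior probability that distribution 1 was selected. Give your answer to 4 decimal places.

0.1418

Likelihoods f(5.1 | ·): 1: 0.0118869; 2: 7.50326e-10; 3: 0.071933.
Posterior ∝ prior × likelihood. Numerator for 1: 0.333333·0.0118869 = 0.00396229.
Normalizing constant: 0.333333·0.0118869 + 0.333333·7.50326e-10 + 0.333333·0.071933 = 0.0279399.
P(1 | observation) = 0.00396229 / 0.0279399 = 0.141814.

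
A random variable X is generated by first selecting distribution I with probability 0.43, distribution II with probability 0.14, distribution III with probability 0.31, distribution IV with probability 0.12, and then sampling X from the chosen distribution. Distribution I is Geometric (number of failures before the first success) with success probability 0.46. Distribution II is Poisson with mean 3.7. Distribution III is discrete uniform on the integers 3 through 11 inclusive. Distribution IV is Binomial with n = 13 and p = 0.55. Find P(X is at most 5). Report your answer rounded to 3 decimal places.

0.660

Conditional on each component, P(X ≤ 5): I: 0.975205; II: 0.830088; III: 0.333333; IV: 0.178765.
By total probability, P(X ≤ 5) = 0.43·0.975205 + 0.14·0.830088 + 0.31·0.333333 + 0.12·0.178765 = 0.660336.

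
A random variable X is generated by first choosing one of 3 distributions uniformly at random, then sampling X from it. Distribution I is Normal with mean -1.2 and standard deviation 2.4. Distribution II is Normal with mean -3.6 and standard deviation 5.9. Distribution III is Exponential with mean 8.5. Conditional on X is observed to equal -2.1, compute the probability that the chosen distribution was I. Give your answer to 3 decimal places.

0.703

Likelihoods f(-2.1 | ·): I: 0.15494; II: 0.065467; III: 0.
Posterior ∝ prior × likelihood. Numerator for I: 0.333333·0.15494 = 0.0516465.
Normalizing constant: 0.333333·0.15494 + 0.333333·0.065467 + 0.333333·0 = 0.0734689.
P(I | observation) = 0.0516465 / 0.0734689 = 0.702972.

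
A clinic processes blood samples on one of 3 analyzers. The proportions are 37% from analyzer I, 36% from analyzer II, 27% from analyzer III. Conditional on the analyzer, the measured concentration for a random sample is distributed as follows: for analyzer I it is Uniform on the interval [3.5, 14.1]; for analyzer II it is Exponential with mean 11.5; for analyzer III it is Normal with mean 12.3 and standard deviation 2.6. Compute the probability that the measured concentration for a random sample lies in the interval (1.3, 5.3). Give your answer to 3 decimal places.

0.158

Conditional on each analyzer, P(1.3 < X < 5.3): I: 0.169811; II: 0.262377; III: 0.00353633.
By total probability, P(1.3 < X < 5.3) = 0.37·0.169811 + 0.36·0.262377 + 0.27·0.00353633 = 0.158241.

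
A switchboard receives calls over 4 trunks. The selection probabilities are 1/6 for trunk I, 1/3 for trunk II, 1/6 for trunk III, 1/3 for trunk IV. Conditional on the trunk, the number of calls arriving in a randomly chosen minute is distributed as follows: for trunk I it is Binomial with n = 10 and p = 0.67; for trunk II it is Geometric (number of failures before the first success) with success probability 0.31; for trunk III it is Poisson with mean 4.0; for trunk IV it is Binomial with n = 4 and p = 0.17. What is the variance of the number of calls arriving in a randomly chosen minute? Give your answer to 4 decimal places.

Per component, I: μ=6.7, E[X²]=47.101; II: μ=2.22581, E[X²]=12.1342; III: μ=4, E[X²]=20; IV: μ=0.68, E[X²]=1.0268.
E[X] = 0.166667·6.7 + 0.333333·2.22581 + 0.166667·4 + 0.333333·0.68 = 2.75194.
E[X²] = 0.166667·47.101 + 0.333333·12.1342 + 0.166667·20 + 0.333333·1.0268 = 15.5705.
Var(X) = E[X²] − (E[X])² = 15.5705 − 7.57315 = 7.99736.

7.9974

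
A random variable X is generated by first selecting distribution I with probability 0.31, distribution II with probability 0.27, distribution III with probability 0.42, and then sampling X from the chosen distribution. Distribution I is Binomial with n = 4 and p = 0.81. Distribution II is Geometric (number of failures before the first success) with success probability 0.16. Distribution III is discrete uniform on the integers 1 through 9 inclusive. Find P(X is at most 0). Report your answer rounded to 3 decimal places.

0.044

Conditional on each component, P(X ≤ 0): I: 0.00130321; II: 0.16; III: 0.
By total probability, P(X ≤ 0) = 0.31·0.00130321 + 0.27·0.16 + 0.42·0 = 0.043604.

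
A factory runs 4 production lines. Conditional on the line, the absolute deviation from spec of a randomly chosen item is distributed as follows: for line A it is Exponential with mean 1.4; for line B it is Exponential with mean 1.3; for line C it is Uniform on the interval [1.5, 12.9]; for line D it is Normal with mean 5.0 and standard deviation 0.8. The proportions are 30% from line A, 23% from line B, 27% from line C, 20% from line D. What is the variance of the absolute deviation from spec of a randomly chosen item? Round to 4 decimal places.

Per component, A: μ=1.4, E[X²]=3.92; B: μ=1.3, E[X²]=3.38; C: μ=7.2, E[X²]=62.67; D: μ=5, E[X²]=25.64.
E[X] = 0.3·1.4 + 0.23·1.3 + 0.27·7.2 + 0.2·5 = 3.663.
E[X²] = 0.3·3.92 + 0.23·3.38 + 0.27·62.67 + 0.2·25.64 = 24.0023.
Var(X) = E[X²] − (E[X])² = 24.0023 − 13.4176 = 10.5847.

10.5847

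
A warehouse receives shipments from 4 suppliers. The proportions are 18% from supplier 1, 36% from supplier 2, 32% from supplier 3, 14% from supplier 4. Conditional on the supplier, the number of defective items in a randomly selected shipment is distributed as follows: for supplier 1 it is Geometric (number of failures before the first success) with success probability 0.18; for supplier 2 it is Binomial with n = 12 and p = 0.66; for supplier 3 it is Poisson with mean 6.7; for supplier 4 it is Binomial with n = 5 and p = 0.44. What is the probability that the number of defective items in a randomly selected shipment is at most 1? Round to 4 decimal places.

Conditional on each supplier, P(X ≤ 1): 1: 0.3276; 2: 5.7976e-05; 3: 0.00947802; 4: 0.271432.
By total probability, P(X ≤ 1) = 0.18·0.3276 + 0.36·5.7976e-05 + 0.32·0.00947802 + 0.14·0.271432 = 0.100022.

0.1000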